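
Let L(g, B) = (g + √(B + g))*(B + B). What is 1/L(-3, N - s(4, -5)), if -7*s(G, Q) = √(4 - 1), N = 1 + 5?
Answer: -49/(2*(21 - √7*√(21 + √3))*(42 + √3)) ≈ -0.066809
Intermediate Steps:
N = 6
s(G, Q) = -√3/7 (s(G, Q) = -√(4 - 1)/7 = -√3/7)
L(g, B) = 2*B*(g + √(B + g)) (L(g, B) = (g + √(B + g))*(2*B) = 2*B*(g + √(B + g)))
1/L(-3, N - s(4, -5)) = 1/(2*(6 - (-1)*√3/7)*(-3 + √((6 - (-1)*√3/7) - 3))) = 1/(2*(6 + √3/7)*(-3 + √((6 + √3/7) - 3))) = 1/(2*(6 + √3/7)*(-3 + √(3 + √3/7))) = 1/(2*(-3 + √(3 + √3/7))*(6 + √3/7))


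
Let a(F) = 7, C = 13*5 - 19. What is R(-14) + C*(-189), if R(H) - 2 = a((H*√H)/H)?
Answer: -8685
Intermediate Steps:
C = 46 (C = 65 - 19 = 46)
R(H) = 9 (R(H) = 2 + 7 = 9)
R(-14) + C*(-189) = 9 + 46*(-189) = 9 - 8694 = -8685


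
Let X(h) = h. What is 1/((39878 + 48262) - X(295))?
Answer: 1/87845 ≈ 1.1384e-5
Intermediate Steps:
1/((39878 + 48262) - X(295)) = 1/((39878 + 48262) - 1*295) = 1/(88140 - 295) = 1/87845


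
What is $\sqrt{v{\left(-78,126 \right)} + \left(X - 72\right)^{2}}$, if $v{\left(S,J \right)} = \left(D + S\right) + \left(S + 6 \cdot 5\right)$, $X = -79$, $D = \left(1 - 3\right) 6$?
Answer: $\sqrt{22663} \approx 150.54$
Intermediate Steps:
$D = -12$ ($D = \left(-2\right) 6 = -12$)
$v{\left(S,J \right)} = 18 + 2 S$ ($v{\left(S,J \right)} = \left(-12 + S\right) + \left(S + 6 \cdot 5\right) = \left(-12 + S\right) + \left(S + 30\right) = \left(-12 + S\right) + \left(30 + S\right) = 18 + 2 S$)
$\sqrt{v{\left(-78,126 \right)} + \left(X - 72\right)^{2}} = \sqrt{\left(18 + 2 \left(-78\right)\right) + \left(-79 - 72\right)^{2}} = \sqrt{\left(18 - 156\right) + \left(-151\right)^{2}} = \sqrt{-138 + 22801} = \sqrt{22663}$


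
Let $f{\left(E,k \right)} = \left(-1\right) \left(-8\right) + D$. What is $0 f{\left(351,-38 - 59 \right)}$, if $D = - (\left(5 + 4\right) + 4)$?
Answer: $0$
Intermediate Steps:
$D = -13$ ($D = - (9 + 4) = \left(-1\right) 13 = -13$)
$f{\left(E,k \right)} = -5$ ($f{\left(E,k \right)} = \left(-1\right) \left(-8\right) - 13 = 8 - 13 = -5$)
$0 f{\left(351,-38 - 59 \right)} = 0 \left(-5\right) = 0$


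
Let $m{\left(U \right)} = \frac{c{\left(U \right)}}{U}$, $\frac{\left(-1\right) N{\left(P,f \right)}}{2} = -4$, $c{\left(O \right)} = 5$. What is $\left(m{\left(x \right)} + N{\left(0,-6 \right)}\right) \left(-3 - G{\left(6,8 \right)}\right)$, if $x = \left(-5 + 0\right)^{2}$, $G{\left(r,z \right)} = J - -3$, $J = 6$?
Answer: $- \frac{492}{5} \approx -98.4$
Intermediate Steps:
$N{\left(P,f \right)} = 8$ ($N{\left(P,f \right)} = \left(-2\right) \left(-4\right) = 8$)
$G{\left(r,z \right)} = 9$ ($G{\left(r,z \right)} = 6 - -3 = 6 + 3 = 9$)
$x = 25$ ($x = \left(-5\right)^{2} = 25$)
$m{\left(U \right)} = \frac{5}{U}$
$\left(m{\left(x \right)} + N{\left(0,-6 \right)}\right) \left(-3 - G{\left(6,8 \right)}\right) = \left(\frac{5}{25} + 8\right) \left(-3 - 9\right) = \left(5 \cdot \frac{1}{25} + 8\right) \left(-3 - 9\right) = \left(\frac{1}{5} + 8\right) \left(-12\right) = \frac{41}{5} \left(-12\right) = - \frac{492}{5}$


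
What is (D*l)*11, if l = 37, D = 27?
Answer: 10989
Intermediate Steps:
(D*l)*11 = (27*37)*11 = 999*11 = 10989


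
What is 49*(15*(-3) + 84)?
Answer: 1911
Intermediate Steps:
49*(15*(-3) + 84) = 49*(-45 + 84) = 49*39 = 1911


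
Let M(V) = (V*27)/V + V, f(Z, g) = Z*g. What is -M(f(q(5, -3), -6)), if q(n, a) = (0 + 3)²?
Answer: 27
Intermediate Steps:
q(n, a) = 9 (q(n, a) = 3² = 9)
M(V) = 27 + V (M(V) = (27*V)/V + V = 27 + V)
-M(f(q(5, -3), -6)) = -(27 + 9*(-6)) = -(27 - 54) = -1*(-27) = 27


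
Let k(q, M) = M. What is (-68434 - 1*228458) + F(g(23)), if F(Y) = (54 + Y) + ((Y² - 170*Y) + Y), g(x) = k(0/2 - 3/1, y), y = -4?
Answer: -296150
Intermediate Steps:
g(x) = -4
F(Y) = 54 + Y² - 168*Y (F(Y) = (54 + Y) + (Y² - 169*Y) = 54 + Y² - 168*Y)
(-68434 - 1*228458) + F(g(23)) = (-68434 - 1*228458) + (54 + (-4)² - 168*(-4)) = (-68434 - 228458) + (54 + 16 + 672) = -296892 + 742 = -296150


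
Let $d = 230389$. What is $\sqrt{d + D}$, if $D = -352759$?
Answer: $i \sqrt{122370} \approx 349.81 i$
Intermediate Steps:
$\sqrt{d + D} = \sqrt{230389 - 352759} = \sqrt{-122370} = i \sqrt{122370}$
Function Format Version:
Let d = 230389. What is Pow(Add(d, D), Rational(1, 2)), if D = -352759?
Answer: Mul(I, Pow(122370, Rational(1, 2))) ≈ Mul(349.81, I)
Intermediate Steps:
Pow(Add(d, D), Rational(1, 2)) = Pow(Add(230389, -352759), Rational(1, 2)) = Pow(-122370, Rational(1, 2)) = Mul(I, Pow(122370, Rational(1, 2)))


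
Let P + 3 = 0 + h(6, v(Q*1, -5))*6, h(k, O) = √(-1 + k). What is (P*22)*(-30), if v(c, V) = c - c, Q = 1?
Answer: 1980 - 3960*√5 ≈ -6874.8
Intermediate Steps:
v(c, V) = 0
P = -3 + 6*√5 (P = -3 + (0 + √(-1 + 6)*6) = -3 + (0 + √5*6) = -3 + (0 + 6*√5) = -3 + 6*√5 ≈ 10.416)
(P*22)*(-30) = ((-3 + 6*√5)*22)*(-30) = (-66 + 132*√5)*(-30) = 1980 - 3960*√5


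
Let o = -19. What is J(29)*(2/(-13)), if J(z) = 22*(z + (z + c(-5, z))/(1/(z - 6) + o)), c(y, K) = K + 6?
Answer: -122892/1417 ≈ -86.727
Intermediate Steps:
c(y, K) = 6 + K
J(z) = 22*z + 22*(6 + 2*z)/(-19 + 1/(-6 + z)) (J(z) = 22*(z + (z + (6 + z))/(1/(z - 6) - 19)) = 22*(z + (6 + 2*z)/(1/(-6 + z) - 19)) = 22*(z + (6 + 2*z)/(-19 + 1/(-6 + z))) = 22*z + 22*(6 + 2*z)/(-19 + 1/(-6 + z)))
J(29)*(2/(-13)) = (22*(36 - 109*29 + 17*29**2)/(-115 + 19*29))*(2/(-13)) = (22*(36 - 3161 + 17*841)/(-115 + 551))*(-1/13*2) = (22*(36 - 3161 + 14297)/436)*(-2/13) = (22*(1/436)*11172)*(-2/13) = (61446/109)*(-2/13) = -122892/1417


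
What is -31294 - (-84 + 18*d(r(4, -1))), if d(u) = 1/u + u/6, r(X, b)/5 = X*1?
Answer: -312709/10 ≈ -31271.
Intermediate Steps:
r(X, b) = 5*X (r(X, b) = 5*(X*1) = 5*X)
d(u) = 1/u + u/6 (d(u) = 1/u + u*(⅙) = 1/u + u/6)
-31294 - (-84 + 18*d(r(4, -1))) = -31294 - (-84 + 18*(1/(5*4) + (5*4)/6)) = -31294 - (-84 + 18*(1/20 + (⅙)*20)) = -31294 - (-84 + 18*(1/20 + 10/3)) = -31294 - (-84 + 18*(203/60)) = -31294 - (-84 + 609/10) = -31294 - 1*(-231/10) = -31294 + 231/10 = -312709/10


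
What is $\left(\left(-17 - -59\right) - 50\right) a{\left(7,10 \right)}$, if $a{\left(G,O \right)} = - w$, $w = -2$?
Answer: $-16$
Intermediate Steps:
$a{\left(G,O \right)} = 2$ ($a{\left(G,O \right)} = \left(-1\right) \left(-2\right) = 2$)
$\left(\left(-17 - -59\right) - 50\right) a{\left(7,10 \right)} = \left(\left(-17 - -59\right) - 50\right) 2 = \left(\left(-17 + 59\right) - 50\right) 2 = \left(42 - 50\right) 2 = \left(-8\right) 2 = -16$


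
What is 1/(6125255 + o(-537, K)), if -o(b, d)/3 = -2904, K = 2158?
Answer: 1/6133967 ≈ 1.6303e-7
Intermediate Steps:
o(b, d) = 8712 (o(b, d) = -3*(-2904) = 8712)
1/(6125255 + o(-537, K)) = 1/(6125255 + 8712) = 1/6133967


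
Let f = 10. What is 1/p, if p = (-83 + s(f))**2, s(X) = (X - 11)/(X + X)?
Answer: 400/2758921 ≈ 0.00014498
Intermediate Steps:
s(X) = (-11 + X)/(2*X) (s(X) = (-11 + X)/((2*X)) = (-11 + X)*(1/(2*X)) = (-11 + X)/(2*X))
p = 2758921/400 (p = (-83 + (1/2)*(-11 + 10)/10)**2 = (-83 + (1/2)*(1/10)*(-1))**2 = (-83 - 1/20)**2 = (-1661/20)**2 = 2758921/400 ≈ 6897.3)
1/p = 1/(2758921/400) = 400/2758921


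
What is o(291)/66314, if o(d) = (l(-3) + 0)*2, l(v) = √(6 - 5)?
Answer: 1/33157 ≈ 3.0160e-5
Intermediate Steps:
l(v) = 1 (l(v) = √1 = 1)
o(d) = 2 (o(d) = (1 + 0)*2 = 1*2 = 2)
o(291)/66314 = 2/66314 = 2*(1/66314) = 1/33157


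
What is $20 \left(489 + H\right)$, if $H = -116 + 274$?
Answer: $12940$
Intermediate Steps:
$H = 158$
$20 \left(489 + H\right) = 20 \left(489 + 158\right) = 20 \cdot 647 = 12940$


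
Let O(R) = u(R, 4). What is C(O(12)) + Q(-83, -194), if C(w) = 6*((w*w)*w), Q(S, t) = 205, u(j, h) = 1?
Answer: 211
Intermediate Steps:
O(R) = 1
C(w) = 6*w³ (C(w) = 6*(w²*w) = 6*w³)
C(O(12)) + Q(-83, -194) = 6*1³ + 205 = 6*1 + 205 = 6 + 205 = 211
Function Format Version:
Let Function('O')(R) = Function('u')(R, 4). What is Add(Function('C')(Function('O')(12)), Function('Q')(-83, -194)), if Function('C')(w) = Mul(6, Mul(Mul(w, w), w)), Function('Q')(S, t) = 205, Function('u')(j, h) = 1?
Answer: 211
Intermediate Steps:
Function('O')(R) = 1
Function('C')(w) = Mul(6, Pow(w, 3)) (Function('C')(w) = Mul(6, Mul(Pow(w, 2), w)) = Mul(6, Pow(w, 3)))
Add(Function('C')(Function('O')(12)), Function('Q')(-83, -194)) = Add(Mul(6, Pow(1, 3)), 205) = Add(Mul(6, 1), 205) = Add(6, 205) = 211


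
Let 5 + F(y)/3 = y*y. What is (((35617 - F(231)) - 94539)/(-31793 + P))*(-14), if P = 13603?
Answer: -306586/1819 ≈ -168.55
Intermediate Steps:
F(y) = -15 + 3*y² (F(y) = -15 + 3*(y*y) = -15 + 3*y²)
(((35617 - F(231)) - 94539)/(-31793 + P))*(-14) = (((35617 - (-15 + 3*231²)) - 94539)/(-31793 + 13603))*(-14) = (((35617 - (-15 + 3*53361)) - 94539)/(-18190))*(-14) = (((35617 - (-15 + 160083)) - 94539)*(-1/18190))*(-14) = (((35617 - 1*160068) - 94539)*(-1/18190))*(-14) = (((35617 - 160068) - 94539)*(-1/18190))*(-14) = ((-124451 - 94539)*(-1/18190))*(-14) = -218990*(-1/18190)*(-14) = (21899/1819)*(-14) = -306586/1819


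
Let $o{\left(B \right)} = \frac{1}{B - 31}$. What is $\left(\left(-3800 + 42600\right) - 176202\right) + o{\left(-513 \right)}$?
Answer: $- \frac{74746689}{544} \approx -1.374 \cdot 10^{5}$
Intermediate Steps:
$o{\left(B \right)} = \frac{1}{-31 + B}$
$\left(\left(-3800 + 42600\right) - 176202\right) + o{\left(-513 \right)} = \left(\left(-3800 + 42600\right) - 176202\right) + \frac{1}{-31 - 513} = \left(38800 - 176202\right) + \frac{1}{-544} = -137402 - \frac{1}{544} = - \frac{74746689}{544}$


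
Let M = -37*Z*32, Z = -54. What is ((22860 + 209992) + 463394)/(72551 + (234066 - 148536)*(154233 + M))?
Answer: 696246/18660067121 ≈ 3.7312e-5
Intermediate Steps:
M = 63936 (M = -37*(-54)*32 = 1998*32 = 63936)
((22860 + 209992) + 463394)/(72551 + (234066 - 148536)*(154233 + M)) = ((22860 + 209992) + 463394)/(72551 + (234066 - 148536)*(154233 + 63936)) = (232852 + 463394)/(72551 + 85530*218169) = 696246/(72551 + 18659994570) = 696246/18660067121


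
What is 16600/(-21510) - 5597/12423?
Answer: -10887109/8907291 ≈ -1.2223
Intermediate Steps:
16600/(-21510) - 5597/12423 = 16600*(-1/21510) - 5597*1/12423 = -1660/2151 - 5597/12423 = -10887109/8907291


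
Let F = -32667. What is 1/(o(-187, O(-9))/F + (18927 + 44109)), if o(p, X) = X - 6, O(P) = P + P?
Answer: 10889/686399012 ≈ 1.5864e-5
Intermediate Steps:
O(P) = 2*P
o(p, X) = -6 + X
1/(o(-187, O(-9))/F + (18927 + 44109)) = 1/((-6 + 2*(-9))/(-32667) + (18927 + 44109)) = 1/((-6 - 18)*(-1/32667) + 63036) = 1/(-24*(-1/32667) + 63036) = 1/(8/10889 + 63036) = 1/(686399012/10889) = 10889/686399012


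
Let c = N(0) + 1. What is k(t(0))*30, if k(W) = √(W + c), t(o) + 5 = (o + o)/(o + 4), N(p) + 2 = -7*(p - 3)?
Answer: 30*√15 ≈ 116.19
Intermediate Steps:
N(p) = 19 - 7*p (N(p) = -2 - 7*(p - 3) = -2 - 7*(-3 + p) = -2 + (21 - 7*p) = 19 - 7*p)
t(o) = -5 + 2*o/(4 + o) (t(o) = -5 + (o + o)/(o + 4) = -5 + (2*o)/(4 + o) = -5 + 2*o/(4 + o))
c = 20 (c = (19 - 7*0) + 1 = (19 + 0) + 1 = 19 + 1 = 20)
k(W) = √(20 + W) (k(W) = √(W + 20) = √(20 + W))
k(t(0))*30 = √(20 + (-20 - 3*0)/(4 + 0))*30 = √(20 + (-20 + 0)/4)*30 = √(20 + (¼)*(-20))*30 = √(20 - 5)*30 = √15*30 = 30*√15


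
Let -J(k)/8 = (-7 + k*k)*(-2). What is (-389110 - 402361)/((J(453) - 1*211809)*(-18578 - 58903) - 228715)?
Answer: 791471/237977154178 ≈ 3.3258e-6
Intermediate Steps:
J(k) = -112 + 16*k² (J(k) = -8*(-7 + k*k)*(-2) = -8*(-7 + k²)*(-2) = -8*(14 - 2*k²) = -112 + 16*k²)
(-389110 - 402361)/((J(453) - 1*211809)*(-18578 - 58903) - 228715) = (-389110 - 402361)/(((-112 + 16*453²) - 1*211809)*(-18578 - 58903) - 228715) = -791471/(((-112 + 16*205209) - 211809)*(-77481) - 228715) = -791471/(((-112 + 3283344) - 211809)*(-77481) - 228715) = -791471/((3283232 - 211809)*(-77481) - 228715) = -791471/(3071423*(-77481) - 228715) = -791471/(-237976925463 - 228715) = -791471/(-237977154178) = -791471*(-1/237977154178) = 791471/237977154178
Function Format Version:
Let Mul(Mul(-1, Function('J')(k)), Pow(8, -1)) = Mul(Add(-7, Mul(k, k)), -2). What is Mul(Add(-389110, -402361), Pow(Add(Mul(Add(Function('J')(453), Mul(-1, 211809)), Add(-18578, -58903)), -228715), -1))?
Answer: Rational(791471, 237977154178) ≈ 3.3258e-6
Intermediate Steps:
Function('J')(k) = Add(-112, Mul(16, Pow(k, 2))) (Function('J')(k) = Mul(-8, Mul(Add(-7, Mul(k, k)), -2)) = Mul(-8, Mul(Add(-7, Pow(k, 2)), -2)) = Mul(-8, Add(14, Mul(-2, Pow(k, 2)))) = Add(-112, Mul(16, Pow(k, 2))))
Mul(Add(-389110, -402361), Pow(Add(Mul(Add(Function('J')(453), Mul(-1, 211809)), Add(-18578, -58903)), -228715), -1)) = Mul(Add(-389110, -402361), Pow(Add(Mul(Add(Add(-112, Mul(16, Pow(453, 2))), Mul(-1, 211809)), Add(-18578, -58903)), -228715), -1)) = Mul(-791471, Pow(Add(Mul(Add(Add(-112, Mul(16, 205209)), -211809), -77481), -228715), -1)) = Mul(-791471, Pow(Add(Mul(Add(Add(-112, 3283344), -211809), -77481), -228715), -1)) = Mul(-791471, Pow(Add(Mul(Add(3283232, -211809), -77481), -228715), -1)) = Mul(-791471, Pow(Add(Mul(3071423, -77481), -228715), -1)) = Mul(-791471, Pow(Add(-237976925463, -228715), -1)) = Mul(-791471, Pow(-237977154178, -1)) = Mul(-791471, Rational(-1, 237977154178)) = Rational(791471, 237977154178)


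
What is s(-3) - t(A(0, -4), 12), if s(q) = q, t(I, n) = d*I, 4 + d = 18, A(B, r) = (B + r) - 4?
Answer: 109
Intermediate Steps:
A(B, r) = -4 + B + r
d = 14 (d = -4 + 18 = 14)
t(I, n) = 14*I
s(-3) - t(A(0, -4), 12) = -3 - 14*(-4 + 0 - 4) = -3 - 14*(-8) = -3 - 1*(-112) = -3 + 112 = 109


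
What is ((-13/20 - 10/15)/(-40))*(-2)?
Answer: -79/1200 ≈ -0.065833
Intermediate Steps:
((-13/20 - 10/15)/(-40))*(-2) = -(-13*1/20 - 10*1/15)/40*(-2) = -(-13/20 - ⅔)/40*(-2) = -1/40*(-79/60)*(-2) = (79/2400)*(-2) = -79/1200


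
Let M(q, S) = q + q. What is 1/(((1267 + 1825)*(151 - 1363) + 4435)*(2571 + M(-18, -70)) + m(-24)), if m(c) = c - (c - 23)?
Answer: -1/9488679892 ≈ -1.0539e-10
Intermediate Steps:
M(q, S) = 2*q
m(c) = 23 (m(c) = c - (-23 + c) = c + (23 - c) = 23)
1/(((1267 + 1825)*(151 - 1363) + 4435)*(2571 + M(-18, -70)) + m(-24)) = 1/(((1267 + 1825)*(151 - 1363) + 4435)*(2571 + 2*(-18)) + 23) = 1/((3092*(-1212) + 4435)*(2571 - 36) + 23) = 1/((-3747504 + 4435)*2535 + 23) = 1/(-3743069*2535 + 23) = 1/(-9488679915 + 23) = 1/(-9488679892) = -1/9488679892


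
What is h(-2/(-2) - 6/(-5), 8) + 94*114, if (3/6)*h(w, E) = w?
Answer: 53602/5 ≈ 10720.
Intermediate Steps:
h(w, E) = 2*w
h(-2/(-2) - 6/(-5), 8) + 94*114 = 2*(-2/(-2) - 6/(-5)) + 94*114 = 2*(-2*(-1/2) - 6*(-1/5)) + 10716 = 2*(1 + 6/5) + 10716 = 2*(11/5) + 10716 = 22/5 + 10716 = 53602/5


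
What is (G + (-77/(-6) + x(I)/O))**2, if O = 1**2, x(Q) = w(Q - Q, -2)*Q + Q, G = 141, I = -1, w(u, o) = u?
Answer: 840889/36 ≈ 23358.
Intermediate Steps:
x(Q) = Q (x(Q) = (Q - Q)*Q + Q = 0*Q + Q = 0 + Q = Q)
O = 1
(G + (-77/(-6) + x(I)/O))**2 = (141 + (-77/(-6) - 1/1))**2 = (141 + (-77*(-1/6) - 1*1))**2 = (141 + (77/6 - 1))**2 = (141 + 71/6)**2 = (917/6)**2 = 840889/36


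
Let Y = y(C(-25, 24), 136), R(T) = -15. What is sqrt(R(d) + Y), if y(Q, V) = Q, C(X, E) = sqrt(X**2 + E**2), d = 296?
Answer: sqrt(-15 + sqrt(1201)) ≈ 4.4334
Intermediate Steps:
C(X, E) = sqrt(E**2 + X**2)
Y = sqrt(1201) (Y = sqrt(24**2 + (-25)**2) = sqrt(576 + 625) = sqrt(1201) ≈ 34.655)
sqrt(R(d) + Y) = sqrt(-15 + sqrt(1201))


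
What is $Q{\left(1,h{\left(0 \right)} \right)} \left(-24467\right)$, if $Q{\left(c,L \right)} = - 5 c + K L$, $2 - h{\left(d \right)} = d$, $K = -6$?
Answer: $415939$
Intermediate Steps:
$h{\left(d \right)} = 2 - d$
$Q{\left(c,L \right)} = - 6 L - 5 c$ ($Q{\left(c,L \right)} = - 5 c - 6 L = - 6 L - 5 c$)
$Q{\left(1,h{\left(0 \right)} \right)} \left(-24467\right) = \left(- 6 \left(2 - 0\right) - 5\right) \left(-24467\right) = \left(- 6 \left(2 + 0\right) - 5\right) \left(-24467\right) = \left(\left(-6\right) 2 - 5\right) \left(-24467\right) = \left(-12 - 5\right) \left(-24467\right) = \left(-17\right) \left(-24467\right) = 415939$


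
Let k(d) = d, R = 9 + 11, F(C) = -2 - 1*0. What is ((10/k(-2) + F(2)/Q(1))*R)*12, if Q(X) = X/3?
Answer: -2640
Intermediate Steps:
F(C) = -2 (F(C) = -2 + 0 = -2)
R = 20
Q(X) = X/3 (Q(X) = X*(⅓) = X/3)
((10/k(-2) + F(2)/Q(1))*R)*12 = ((10/(-2) - 2/((⅓)*1))*20)*12 = ((10*(-½) - 2/⅓)*20)*12 = ((-5 - 2*3)*20)*12 = ((-5 - 6)*20)*12 = -11*20*12 = -220*12 = -2640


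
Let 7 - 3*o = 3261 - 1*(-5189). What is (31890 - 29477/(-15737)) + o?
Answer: 1372779730/47211 ≈ 29078.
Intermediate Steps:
o = -8443/3 (o = 7/3 - (3261 - 1*(-5189))/3 = 7/3 - (3261 + 5189)/3 = 7/3 - 1/3*8450 = 7/3 - 8450/3 = -8443/3 ≈ -2814.3)
(31890 - 29477/(-15737)) + o = (31890 - 29477/(-15737)) - 8443/3 = (31890 - 29477*(-1/15737)) - 8443/3 = (31890 + 29477/15737) - 8443/3 = 501882407/15737 - 8443/3 = 1372779730/47211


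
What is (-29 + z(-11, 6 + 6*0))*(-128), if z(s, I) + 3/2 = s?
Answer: 5312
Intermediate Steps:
z(s, I) = -3/2 + s
(-29 + z(-11, 6 + 6*0))*(-128) = (-29 + (-3/2 - 11))*(-128) = (-29 - 25/2)*(-128) = -83/2*(-128) = 5312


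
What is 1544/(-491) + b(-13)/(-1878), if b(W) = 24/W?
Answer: -6280572/1997879 ≈ -3.1436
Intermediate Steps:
1544/(-491) + b(-13)/(-1878) = 1544/(-491) + (24/(-13))/(-1878) = 1544*(-1/491) + (24*(-1/13))*(-1/1878) = -1544/491 - 24/13*(-1/1878) = -1544/491 + 4/4069 = -6280572/1997879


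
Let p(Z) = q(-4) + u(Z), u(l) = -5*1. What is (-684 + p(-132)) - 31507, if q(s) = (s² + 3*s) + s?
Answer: -32196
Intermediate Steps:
u(l) = -5
q(s) = s² + 4*s
p(Z) = -5 (p(Z) = -4*(4 - 4) - 5 = -4*0 - 5 = 0 - 5 = -5)
(-684 + p(-132)) - 31507 = (-684 - 5) - 31507 = -689 - 31507 = -32196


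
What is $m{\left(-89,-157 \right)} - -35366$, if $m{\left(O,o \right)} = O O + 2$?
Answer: $43289$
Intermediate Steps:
$m{\left(O,o \right)} = 2 + O^{2}$ ($m{\left(O,o \right)} = O^{2} + 2 = 2 + O^{2}$)
$m{\left(-89,-157 \right)} - -35366 = \left(2 + \left(-89\right)^{2}\right) - -35366 = \left(2 + 7921\right) + 35366 = 7923 + 35366 = 43289$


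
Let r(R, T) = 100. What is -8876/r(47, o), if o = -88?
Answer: -2219/25 ≈ -88.760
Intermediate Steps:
-8876/r(47, o) = -8876/100 = -8876*1/100 = -2219/25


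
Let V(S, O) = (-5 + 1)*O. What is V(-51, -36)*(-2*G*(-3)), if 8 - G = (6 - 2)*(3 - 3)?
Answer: 6912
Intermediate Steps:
G = 8 (G = 8 - (6 - 2)*(3 - 3) = 8 - 4*0 = 8 - 1*0 = 8 + 0 = 8)
V(S, O) = -4*O
V(-51, -36)*(-2*G*(-3)) = (-4*(-36))*(-2*8*(-3)) = 144*(-16*(-3)) = 144*48 = 6912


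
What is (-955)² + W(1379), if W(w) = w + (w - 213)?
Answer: 914570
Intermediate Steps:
W(w) = -213 + 2*w (W(w) = w + (-213 + w) = -213 + 2*w)
(-955)² + W(1379) = (-955)² + (-213 + 2*1379) = 912025 + (-213 + 2758) = 912025 + 2545 = 914570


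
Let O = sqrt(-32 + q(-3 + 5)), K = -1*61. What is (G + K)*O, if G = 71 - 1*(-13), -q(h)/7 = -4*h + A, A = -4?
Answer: 46*sqrt(13) ≈ 165.86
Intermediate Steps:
K = -61
q(h) = 28 + 28*h (q(h) = -7*(-4*h - 4) = -7*(-4 - 4*h) = 28 + 28*h)
G = 84 (G = 71 + 13 = 84)
O = 2*sqrt(13) (O = sqrt(-32 + (28 + 28*(-3 + 5))) = sqrt(-32 + (28 + 28*2)) = sqrt(-32 + (28 + 56)) = sqrt(-32 + 84) = sqrt(52) = 2*sqrt(13) ≈ 7.2111)
(G + K)*O = (84 - 61)*(2*sqrt(13)) = 23*(2*sqrt(13)) = 46*sqrt(13)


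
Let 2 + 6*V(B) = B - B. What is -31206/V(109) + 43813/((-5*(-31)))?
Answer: 14554603/155 ≈ 93901.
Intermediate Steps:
V(B) = -⅓ (V(B) = -⅓ + (B - B)/6 = -⅓ + (⅙)*0 = -⅓ + 0 = -⅓)
-31206/V(109) + 43813/((-5*(-31))) = -31206/(-⅓) + 43813/((-5*(-31))) = -31206*(-3) + 43813/155 = 93618 + 43813*(1/155) = 93618 + 43813/155 = 14554603/155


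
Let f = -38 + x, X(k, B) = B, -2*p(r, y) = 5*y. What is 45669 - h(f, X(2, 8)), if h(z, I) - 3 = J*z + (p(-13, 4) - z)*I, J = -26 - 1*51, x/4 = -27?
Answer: 33336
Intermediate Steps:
x = -108 (x = 4*(-27) = -108)
p(r, y) = -5*y/2
f = -146 (f = -38 - 108 = -146)
J = -77 (J = -26 - 51 = -77)
h(z, I) = 3 - 77*z + I*(-10 - z) (h(z, I) = 3 + (-77*z + (-5/2*4 - z)*I) = 3 + (-77*z + (-10 - z)*I) = 3 + (-77*z + I*(-10 - z)) = 3 - 77*z + I*(-10 - z))
45669 - h(f, X(2, 8)) = 45669 - (3 - 77*(-146) - 10*8 - 1*8*(-146)) = 45669 - (3 + 11242 - 80 + 1168) = 45669 - 1*12333 = 45669 - 12333 = 33336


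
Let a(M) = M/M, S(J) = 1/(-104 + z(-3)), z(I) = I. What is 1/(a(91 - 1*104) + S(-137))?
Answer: 107/106 ≈ 1.0094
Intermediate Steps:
S(J) = -1/107 (S(J) = 1/(-104 - 3) = 1/(-107) = -1/107)
a(M) = 1
1/(a(91 - 1*104) + S(-137)) = 1/(1 - 1/107) = 1/(106/107) = 107/106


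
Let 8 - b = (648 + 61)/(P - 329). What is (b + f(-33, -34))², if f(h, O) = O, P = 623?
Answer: 69772609/86436 ≈ 807.22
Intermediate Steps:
b = 1643/294 (b = 8 - (648 + 61)/(623 - 329) = 8 - 709/294 = 1643/294 ≈ 5.5884)
(b + f(-33, -34))² = (1643/294 - 34)² = (-8353/294)² = 69772609/86436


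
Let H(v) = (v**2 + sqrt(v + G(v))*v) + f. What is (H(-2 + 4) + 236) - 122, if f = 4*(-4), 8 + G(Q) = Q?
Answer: 102 + 4*I ≈ 102.0 + 4.0*I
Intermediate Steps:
G(Q) = -8 + Q
f = -16
H(v) = -16 + v**2 + v*sqrt(-8 + 2*v) (H(v) = (v**2 + sqrt(v + (-8 + v))*v) - 16 = (v**2 + sqrt(-8 + 2*v)*v) - 16 = (v**2 + v*sqrt(-8 + 2*v)) - 16 = -16 + v**2 + v*sqrt(-8 + 2*v))
(H(-2 + 4) + 236) - 122 = ((-16 + (-2 + 4)**2 + (-2 + 4)*sqrt(-8 + 2*(-2 + 4))) + 236) - 122 = ((-16 + 2**2 + 2*sqrt(-8 + 2*2)) + 236) - 122 = ((-16 + 4 + 2*sqrt(-8 + 4)) + 236) - 122 = ((-16 + 4 + 2*sqrt(-4)) + 236) - 122 = ((-16 + 4 + 2*(2*I)) + 236) - 122 = ((-16 + 4 + 4*I) + 236) - 122 = ((-12 + 4*I) + 236) - 122 = (224 + 4*I) - 122 = 102 + 4*I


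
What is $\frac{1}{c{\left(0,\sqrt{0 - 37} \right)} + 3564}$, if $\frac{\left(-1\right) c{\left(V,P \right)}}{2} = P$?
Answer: $\frac{891}{3175561} + \frac{i \sqrt{37}}{6351122} \approx 0.00028058 + 9.5775 \cdot 10^{-7} i$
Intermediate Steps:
$c{\left(V,P \right)} = - 2 P$
$\frac{1}{c{\left(0,\sqrt{0 - 37} \right)} + 3564} = \frac{1}{- 2 \sqrt{0 - 37} + 3564} = \frac{1}{- 2 \sqrt{-37} + 3564} = \frac{1}{- 2 i \sqrt{37} + 3564} = \frac{1}{3564 - 2 i \sqrt{37}}$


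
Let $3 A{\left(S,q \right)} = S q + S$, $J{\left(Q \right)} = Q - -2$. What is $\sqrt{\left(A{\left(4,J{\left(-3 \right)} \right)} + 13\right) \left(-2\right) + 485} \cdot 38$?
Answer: $114 \sqrt{51} \approx 814.12$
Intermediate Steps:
$J{\left(Q \right)} = 2 + Q$ ($J{\left(Q \right)} = Q + 2 = 2 + Q$)
$A{\left(S,q \right)} = \frac{S}{3} + \frac{S q}{3}$ ($A{\left(S,q \right)} = \frac{S q + S}{3} = \frac{S + S q}{3} = \frac{S}{3} + \frac{S q}{3}$)
$\sqrt{\left(A{\left(4,J{\left(-3 \right)} \right)} + 13\right) \left(-2\right) + 485} \cdot 38 = \sqrt{\left(\frac{1}{3} \cdot 4 \left(1 + \left(2 - 3\right)\right) + 13\right) \left(-2\right) + 485} \cdot 38 = \sqrt{\left(\frac{1}{3} \cdot 4 \left(1 - 1\right) + 13\right) \left(-2\right) + 485} \cdot 38 = \sqrt{\left(\frac{1}{3} \cdot 4 \cdot 0 + 13\right) \left(-2\right) + 485} \cdot 38 = \sqrt{\left(0 + 13\right) \left(-2\right) + 485} \cdot 38 = \sqrt{13 \left(-2\right) + 485} \cdot 38 = \sqrt{-26 + 485} \cdot 38 = \sqrt{459} \cdot 38 = 3 \sqrt{51} \cdot 38 = 114 \sqrt{51}$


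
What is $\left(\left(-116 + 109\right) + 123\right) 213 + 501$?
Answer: $25209$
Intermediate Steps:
$\left(\left(-116 + 109\right) + 123\right) 213 + 501 = \left(-7 + 123\right) 213 + 501 = 116 \cdot 213 + 501 = 24708 + 501 = 25209$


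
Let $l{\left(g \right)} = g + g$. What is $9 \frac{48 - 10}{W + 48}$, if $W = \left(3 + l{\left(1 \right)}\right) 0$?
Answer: $\frac{57}{8} \approx 7.125$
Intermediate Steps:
$l{\left(g \right)} = 2 g$
$W = 0$ ($W = \left(3 + 2 \cdot 1\right) 0 = \left(3 + 2\right) 0 = 5 \cdot 0 = 0$)
$9 \frac{48 - 10}{W + 48} = 9 \frac{48 - 10}{0 + 48} = 9 \cdot \frac{38}{48} = 9 \cdot 38 \cdot \frac{1}{48} = 9 \cdot \frac{19}{24} = \frac{57}{8}$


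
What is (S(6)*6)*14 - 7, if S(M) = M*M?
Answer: 3017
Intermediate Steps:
S(M) = M**2
(S(6)*6)*14 - 7 = (6**2*6)*14 - 7 = (36*6)*14 - 7 = 216*14 - 7 = 3024 - 7 = 3017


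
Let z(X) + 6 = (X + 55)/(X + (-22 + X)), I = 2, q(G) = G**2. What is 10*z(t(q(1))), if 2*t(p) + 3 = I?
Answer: -1925/23 ≈ -83.696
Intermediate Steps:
t(p) = -1/2 (t(p) = -3/2 + (1/2)*2 = -3/2 + 1 = -1/2)
z(X) = -6 + (55 + X)/(-22 + 2*X) (z(X) = -6 + (X + 55)/(X + (-22 + X)) = -6 + (55 + X)/(-22 + 2*X))
10*z(t(q(1))) = 10*(11*(17 - 1*(-1/2))/(2*(-11 - 1/2))) = 10*(11*(17 + 1/2)/(2*(-23/2))) = 10*((11/2)*(-2/23)*(35/2)) = 10*(-385/46) = -1925/23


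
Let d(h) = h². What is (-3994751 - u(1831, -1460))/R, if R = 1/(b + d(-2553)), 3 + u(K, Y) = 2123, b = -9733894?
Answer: 12854276870035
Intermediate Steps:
u(K, Y) = 2120 (u(K, Y) = -3 + 2123 = 2120)
R = -1/3216085 (R = 1/(-9733894 + (-2553)²) = 1/(-9733894 + 6517809) = 1/(-3216085) = -1/3216085 ≈ -3.1094e-7)
(-3994751 - u(1831, -1460))/R = (-3994751 - 1*2120)/(-1/3216085) = (-3994751 - 2120)*(-3216085) = -3996871*(-3216085) = 12854276870035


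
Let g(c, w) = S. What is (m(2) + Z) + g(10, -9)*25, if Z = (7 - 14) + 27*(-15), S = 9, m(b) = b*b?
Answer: -183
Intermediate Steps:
m(b) = b**2
Z = -412 (Z = -7 - 405 = -412)
g(c, w) = 9
(m(2) + Z) + g(10, -9)*25 = (2**2 - 412) + 9*25 = (4 - 412) + 225 = -408 + 225 = -183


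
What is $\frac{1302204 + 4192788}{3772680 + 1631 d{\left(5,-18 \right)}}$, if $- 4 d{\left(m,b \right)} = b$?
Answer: $\frac{3663328}{2520013} \approx 1.4537$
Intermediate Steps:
$d{\left(m,b \right)} = - \frac{b}{4}$
$\frac{1302204 + 4192788}{3772680 + 1631 d{\left(5,-18 \right)}} = \frac{1302204 + 4192788}{3772680 + 1631 \left(\left(- \frac{1}{4}\right) \left(-18\right)\right)} = \frac{5494992}{3772680 + 1631 \cdot \frac{9}{2}} = \frac{5494992}{3772680 + \frac{14679}{2}} = \frac{5494992}{\frac{7560039}{2}} = 5494992 \cdot \frac{2}{7560039} = \frac{3663328}{2520013}$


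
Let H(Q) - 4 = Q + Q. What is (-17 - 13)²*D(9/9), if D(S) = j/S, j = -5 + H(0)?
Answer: -900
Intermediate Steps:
H(Q) = 4 + 2*Q (H(Q) = 4 + (Q + Q) = 4 + 2*Q)
j = -1 (j = -5 + (4 + 2*0) = -5 + (4 + 0) = -5 + 4 = -1)
D(S) = -1/S
(-17 - 13)²*D(9/9) = (-17 - 13)²*(-1/(9/9)) = (-30)²*(-1/(9*(⅑))) = 900*(-1/1) = 900*(-1*1) = 900*(-1) = -900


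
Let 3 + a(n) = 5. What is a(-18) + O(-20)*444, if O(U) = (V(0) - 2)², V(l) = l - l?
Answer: 1778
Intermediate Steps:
V(l) = 0
a(n) = 2 (a(n) = -3 + 5 = 2)
O(U) = 4 (O(U) = (0 - 2)² = (-2)² = 4)
a(-18) + O(-20)*444 = 2 + 4*444 = 2 + 1776 = 1778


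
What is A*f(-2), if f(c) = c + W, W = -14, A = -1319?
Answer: 21104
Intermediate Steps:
f(c) = -14 + c (f(c) = c - 14 = -14 + c)
A*f(-2) = -1319*(-14 - 2) = -1319*(-16) = 21104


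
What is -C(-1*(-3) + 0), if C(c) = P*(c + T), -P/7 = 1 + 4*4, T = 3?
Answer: 714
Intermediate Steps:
P = -119 (P = -7*(1 + 4*4) = -7*(1 + 16) = -7*17 = -119)
C(c) = -357 - 119*c (C(c) = -119*(c + 3) = -119*(3 + c) = -357 - 119*c)
-C(-1*(-3) + 0) = -(-357 - 119*(-1*(-3) + 0)) = -(-357 - 119*(3 + 0)) = -(-357 - 119*3) = -(-357 - 357) = -1*(-714) = 714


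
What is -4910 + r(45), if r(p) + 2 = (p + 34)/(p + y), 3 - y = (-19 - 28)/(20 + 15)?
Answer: -8480259/1727 ≈ -4910.4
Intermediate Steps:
y = 152/35 (y = 3 - (-19 - 28)/(20 + 15) = 3 - (-47)/35 = 3 - 1*(-47/35) = 3 + 47/35 = 152/35 ≈ 4.3429)
r(p) = -2 + (34 + p)/(152/35 + p) (r(p) = -2 + (p + 34)/(p + 152/35) = -2 + (34 + p)/(152/35 + p))
-4910 + r(45) = -4910 + (886 - 35*45)/(152 + 35*45) = -4910 + (886 - 1575)/(152 + 1575) = -4910 - 689/1727 = -8480259/1727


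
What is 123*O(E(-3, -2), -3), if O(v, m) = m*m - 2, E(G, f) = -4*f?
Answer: 861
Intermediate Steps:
O(v, m) = -2 + m² (O(v, m) = m² - 2 = -2 + m²)
123*O(E(-3, -2), -3) = 123*(-2 + (-3)²) = 123*(-2 + 9) = 123*7 = 861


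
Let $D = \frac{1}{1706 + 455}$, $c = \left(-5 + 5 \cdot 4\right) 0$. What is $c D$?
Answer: $0$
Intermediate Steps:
$c = 0$ ($c = \left(-5 + 20\right) 0 = 15 \cdot 0 = 0$)
$D = \frac{1}{2161} \approx 0.00046275$
$c D = 0 \cdot \frac{1}{2161} = 0$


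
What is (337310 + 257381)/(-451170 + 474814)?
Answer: 594691/23644 ≈ 25.152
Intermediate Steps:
(337310 + 257381)/(-451170 + 474814) = 594691/23644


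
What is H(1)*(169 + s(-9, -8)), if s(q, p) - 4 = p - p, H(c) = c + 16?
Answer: 2941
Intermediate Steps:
H(c) = 16 + c
s(q, p) = 4 (s(q, p) = 4 + (p - p) = 4 + 0 = 4)
H(1)*(169 + s(-9, -8)) = (16 + 1)*(169 + 4) = 17*173 = 2941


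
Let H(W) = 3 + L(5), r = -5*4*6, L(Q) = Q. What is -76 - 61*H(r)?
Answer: -564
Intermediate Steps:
r = -120 (r = -20*6 = -120)
H(W) = 8 (H(W) = 3 + 5 = 8)
-76 - 61*H(r) = -76 - 61*8 = -76 - 488 = -564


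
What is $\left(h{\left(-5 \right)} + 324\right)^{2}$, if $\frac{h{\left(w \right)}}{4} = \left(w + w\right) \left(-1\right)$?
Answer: $132496$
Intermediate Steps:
$h{\left(w \right)} = - 8 w$ ($h{\left(w \right)} = 4 \left(w + w\right) \left(-1\right) = 4 \cdot 2 w \left(-1\right) = 4 \left(- 2 w\right) = - 8 w$)
$\left(h{\left(-5 \right)} + 324\right)^{2} = \left(\left(-8\right) \left(-5\right) + 324\right)^{2} = \left(40 + 324\right)^{2} = 364^{2} = 132496$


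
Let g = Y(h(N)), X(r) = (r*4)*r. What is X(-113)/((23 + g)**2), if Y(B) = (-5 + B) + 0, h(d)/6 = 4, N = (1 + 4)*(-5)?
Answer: 12769/441 ≈ 28.955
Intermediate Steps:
N = -25 (N = 5*(-5) = -25)
X(r) = 4*r**2 (X(r) = (4*r)*r = 4*r**2)
h(d) = 24 (h(d) = 6*4 = 24)
Y(B) = -5 + B
g = 19 (g = -5 + 24 = 19)
X(-113)/((23 + g)**2) = (4*(-113)**2)/((23 + 19)**2) = (4*12769)/(42**2) = 51076/1764 = 51076*(1/1764) = 12769/441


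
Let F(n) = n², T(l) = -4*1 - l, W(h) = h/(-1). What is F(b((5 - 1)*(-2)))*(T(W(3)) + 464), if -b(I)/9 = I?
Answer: 2400192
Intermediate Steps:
W(h) = -h (W(h) = h*(-1) = -h)
T(l) = -4 - l
b(I) = -9*I
F(b((5 - 1)*(-2)))*(T(W(3)) + 464) = (-9*(5 - 1)*(-2))²*((-4 - (-1)*3) + 464) = (-36*(-2))²*((-4 - 1*(-3)) + 464) = (-9*(-8))²*((-4 + 3) + 464) = 72²*(-1 + 464) = 5184*463 = 2400192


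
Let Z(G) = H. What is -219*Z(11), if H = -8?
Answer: 1752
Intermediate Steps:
Z(G) = -8
-219*Z(11) = -219*(-8) = 1752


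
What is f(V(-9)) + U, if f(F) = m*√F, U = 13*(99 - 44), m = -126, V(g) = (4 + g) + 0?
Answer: 715 - 126*I*√5 ≈ 715.0 - 281.74*I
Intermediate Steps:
V(g) = 4 + g
U = 715 (U = 13*55 = 715)
f(F) = -126*√F
f(V(-9)) + U = -126*√(4 - 9) + 715 = -126*I*√5 + 715 = 715 - 126*I*√5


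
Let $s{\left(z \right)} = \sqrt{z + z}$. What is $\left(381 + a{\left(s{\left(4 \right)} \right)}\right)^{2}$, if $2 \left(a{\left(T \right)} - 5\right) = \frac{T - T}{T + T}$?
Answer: $148996$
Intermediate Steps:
$s{\left(z \right)} = \sqrt{2} \sqrt{z}$ ($s{\left(z \right)} = \sqrt{2 z} = \sqrt{2} \sqrt{z}$)
$a{\left(T \right)} = 5$ ($a{\left(T \right)} = 5 + \frac{\left(T - T\right) \frac{1}{T + T}}{2} = 5 + \frac{0 \frac{1}{2 T}}{2} = 5 + \frac{1}{2} \cdot 0 = 5 + 0 = 5$)
$\left(381 + a{\left(s{\left(4 \right)} \right)}\right)^{2} = \left(381 + 5\right)^{2} = 386^{2} = 148996$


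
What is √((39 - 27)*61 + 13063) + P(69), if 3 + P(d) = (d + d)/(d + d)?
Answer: -2 + √13795 ≈ 115.45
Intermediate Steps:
P(d) = -2 (P(d) = -3 + (d + d)/(d + d) = -3 + (2*d)/((2*d)) = -3 + (2*d)*(1/(2*d)) = -3 + 1 = -2)
√((39 - 27)*61 + 13063) + P(69) = √((39 - 27)*61 + 13063) - 2 = √(12*61 + 13063) - 2 = √(732 + 13063) - 2 = √13795 - 2 = -2 + √13795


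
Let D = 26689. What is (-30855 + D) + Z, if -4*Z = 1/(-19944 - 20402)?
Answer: -672325743/161384 ≈ -4166.0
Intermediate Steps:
Z = 1/161384 (Z = -1/(4*(-19944 - 20402)) = -1/4/(-40346) = -1/4*(-1/40346) = 1/161384 ≈ 6.1964e-6)
(-30855 + D) + Z = (-30855 + 26689) + 1/161384 = -4166 + 1/161384 = -672325743/161384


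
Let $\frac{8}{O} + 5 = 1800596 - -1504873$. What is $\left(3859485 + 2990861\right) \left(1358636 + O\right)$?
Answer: $\frac{3845546526357892594}{413183} \approx 9.3071 \cdot 10^{12}$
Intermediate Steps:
$O = \frac{1}{413183}$ ($O = \frac{8}{-5 + \left(1800596 - -1504873\right)} = \frac{8}{-5 + \left(1800596 + 1504873\right)} = \frac{8}{-5 + 3305469} = \frac{8}{3305464} = 8 \cdot \frac{1}{3305464} = \frac{1}{413183} \approx 2.4202 \cdot 10^{-6}$)
$\left(3859485 + 2990861\right) \left(1358636 + O\right) = \left(3859485 + 2990861\right) \left(1358636 + \frac{1}{413183}\right) = 6850346 \cdot \frac{561365298389}{413183} = \frac{3845546526357892594}{413183}$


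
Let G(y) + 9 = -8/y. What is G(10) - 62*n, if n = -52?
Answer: 16071/5 ≈ 3214.2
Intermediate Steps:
G(y) = -9 - 8/y
G(10) - 62*n = (-9 - 8/10) - 62*(-52) = (-9 - 8*⅒) + 3224 = (-9 - ⅘) + 3224 = -49/5 + 3224 = 16071/5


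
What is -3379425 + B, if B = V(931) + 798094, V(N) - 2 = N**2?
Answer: -1714568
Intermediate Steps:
V(N) = 2 + N**2
B = 1664857 (B = (2 + 931**2) + 798094 = (2 + 866761) + 798094 = 866763 + 798094 = 1664857)
-3379425 + B = -3379425 + 1664857 = -1714568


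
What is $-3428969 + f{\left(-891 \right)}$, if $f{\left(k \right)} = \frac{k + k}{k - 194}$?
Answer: $- \frac{3720429583}{1085} \approx -3.429 \cdot 10^{6}$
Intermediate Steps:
$f{\left(k \right)} = \frac{2 k}{-194 + k}$
$-3428969 + f{\left(-891 \right)} = -3428969 + 2 \left(-891\right) \frac{1}{-194 - 891} = -3428969 + 2 \left(-891\right) \frac{1}{-1085} = -3428969 + 2 \left(-891\right) \left(- \frac{1}{1085}\right) = -3428969 + \frac{1782}{1085} = - \frac{3720429583}{1085}$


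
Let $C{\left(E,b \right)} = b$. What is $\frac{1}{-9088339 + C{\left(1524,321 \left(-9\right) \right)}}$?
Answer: $- \frac{1}{9091228} \approx -1.1 \cdot 10^{-7}$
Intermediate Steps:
$\frac{1}{-9088339 + C{\left(1524,321 \left(-9\right) \right)}} = \frac{1}{-9088339 + 321 \left(-9\right)} = \frac{1}{-9088339 - 2889} = \frac{1}{-9091228} = - \frac{1}{9091228}$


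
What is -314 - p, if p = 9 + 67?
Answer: -390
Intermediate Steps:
p = 76
-314 - p = -314 - 1*76 = -314 - 76 = -390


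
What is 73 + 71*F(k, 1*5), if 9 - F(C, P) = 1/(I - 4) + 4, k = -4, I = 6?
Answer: 785/2 ≈ 392.50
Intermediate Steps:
F(C, P) = 9/2 (F(C, P) = 9 - (1/(6 - 4) + 4) = 9 - (1/2 + 4) = 9 - (½ + 4) = 9 - 1*9/2 = 9 - 9/2 = 9/2)
73 + 71*F(k, 1*5) = 73 + 71*(9/2) = 73 + 639/2 = 785/2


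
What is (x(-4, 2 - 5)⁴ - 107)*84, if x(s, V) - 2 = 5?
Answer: 192696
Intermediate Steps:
x(s, V) = 7 (x(s, V) = 2 + 5 = 7)
(x(-4, 2 - 5)⁴ - 107)*84 = (7⁴ - 107)*84 = (2401 - 107)*84 = 2294*84 = 192696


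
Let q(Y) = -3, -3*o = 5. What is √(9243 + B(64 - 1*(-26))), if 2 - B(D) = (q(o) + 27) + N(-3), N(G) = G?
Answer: 2*√2306 ≈ 96.042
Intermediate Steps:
o = -5/3 (o = -⅓*5 = -5/3 ≈ -1.6667)
B(D) = -19 (B(D) = 2 - ((-3 + 27) - 3) = 2 - (24 - 3) = 2 - 1*21 = 2 - 21 = -19)
√(9243 + B(64 - 1*(-26))) = √(9243 - 19) = √9224 = 2*√2306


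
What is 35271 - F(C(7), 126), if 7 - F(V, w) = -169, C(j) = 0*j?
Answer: 35095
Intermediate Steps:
C(j) = 0
F(V, w) = 176 (F(V, w) = 7 - 1*(-169) = 7 + 169 = 176)
35271 - F(C(7), 126) = 35271 - 1*176 = 35271 - 176 = 35095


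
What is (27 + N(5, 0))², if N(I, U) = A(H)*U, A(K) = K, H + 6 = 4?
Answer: 729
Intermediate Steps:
H = -2 (H = -6 + 4 = -2)
N(I, U) = -2*U
(27 + N(5, 0))² = (27 - 2*0)² = (27 + 0)² = 27² = 729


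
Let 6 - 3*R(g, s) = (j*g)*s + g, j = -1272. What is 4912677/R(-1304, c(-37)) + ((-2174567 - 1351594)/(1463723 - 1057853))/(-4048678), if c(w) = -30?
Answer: 115325011564996141/389384163997458700 ≈ 0.29617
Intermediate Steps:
R(g, s) = 2 - g/3 + 424*g*s (R(g, s) = 2 - ((-1272*g)*s + g)/3 = 2 - (-1272*g*s + g)/3 = 2 - (g - 1272*g*s)/3 = 2 + (-g/3 + 424*g*s) = 2 - g/3 + 424*g*s)
4912677/R(-1304, c(-37)) + ((-2174567 - 1351594)/(1463723 - 1057853))/(-4048678) = 4912677/(2 - 1/3*(-1304) + 424*(-1304)*(-30)) + ((-2174567 - 1351594)/(1463723 - 1057853))/(-4048678) = 4912677/(2 + 1304/3 + 16586880) - 3526161/405870*(-1/4048678) = 4912677/(49761950/3) - 3526161*1/405870*(-1/4048678) = 4912677*(3/49761950) - 1175387/135290*(-1/4048678) = 2105433/7108850 + 1175387/547745646620 = 115325011564996141/389384163997458700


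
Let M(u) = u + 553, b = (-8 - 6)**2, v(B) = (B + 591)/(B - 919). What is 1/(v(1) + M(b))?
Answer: 459/343495 ≈ 0.0013363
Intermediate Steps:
v(B) = (591 + B)/(-919 + B)
b = 196 (b = (-14)**2 = 196)
M(u) = 553 + u
1/(v(1) + M(b)) = 1/((591 + 1)/(-919 + 1) + (553 + 196)) = 1/(592/(-918) + 749) = 1/(-1/918*592 + 749) = 1/(-296/459 + 749) = 1/(343495/459) = 459/343495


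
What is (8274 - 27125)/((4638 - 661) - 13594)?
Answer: 18851/9617 ≈ 1.9602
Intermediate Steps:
(8274 - 27125)/((4638 - 661) - 13594) = -18851/(3977 - 13594) = -18851/(-9617) = -18851*(-1/9617) = 18851/9617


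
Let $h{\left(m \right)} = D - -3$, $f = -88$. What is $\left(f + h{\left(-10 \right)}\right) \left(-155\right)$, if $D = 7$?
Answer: $12090$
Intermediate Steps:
$h{\left(m \right)} = 10$ ($h{\left(m \right)} = 7 - -3 = 7 + 3 = 10$)
$\left(f + h{\left(-10 \right)}\right) \left(-155\right) = \left(-88 + 10\right) \left(-155\right) = \left(-78\right) \left(-155\right) = 12090$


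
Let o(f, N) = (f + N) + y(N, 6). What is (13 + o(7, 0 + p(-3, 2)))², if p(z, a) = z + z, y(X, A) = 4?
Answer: 324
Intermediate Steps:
p(z, a) = 2*z
o(f, N) = 4 + N + f (o(f, N) = (f + N) + 4 = (N + f) + 4 = 4 + N + f)
(13 + o(7, 0 + p(-3, 2)))² = (13 + (4 + (0 + 2*(-3)) + 7))² = (13 + (4 + (0 - 6) + 7))² = (13 + (4 - 6 + 7))² = (13 + 5)² = 18² = 324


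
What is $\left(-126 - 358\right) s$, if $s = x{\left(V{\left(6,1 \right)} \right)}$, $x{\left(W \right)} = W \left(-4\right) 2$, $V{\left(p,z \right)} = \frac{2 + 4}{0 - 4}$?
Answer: $-5808$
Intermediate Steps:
$V{\left(p,z \right)} = - \frac{3}{2}$ ($V{\left(p,z \right)} = \frac{6}{-4} = 6 \left(- \frac{1}{4}\right) = - \frac{3}{2}$)
$x{\left(W \right)} = - 8 W$ ($x{\left(W \right)} = - 4 W 2 = - 8 W$)
$s = 12$ ($s = \left(-8\right) \left(- \frac{3}{2}\right) = 12$)
$\left(-126 - 358\right) s = \left(-126 - 358\right) 12 = \left(-484\right) 12 = -5808$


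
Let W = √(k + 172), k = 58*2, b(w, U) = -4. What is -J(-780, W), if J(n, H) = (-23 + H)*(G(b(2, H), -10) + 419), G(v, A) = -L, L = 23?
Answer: 9108 - 4752*√2 ≈ 2387.7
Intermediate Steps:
G(v, A) = -23 (G(v, A) = -1*23 = -23)
k = 116
W = 12*√2 (W = √(116 + 172) = √288 = 12*√2 ≈ 16.971)
J(n, H) = -9108 + 396*H (J(n, H) = (-23 + H)*(-23 + 419) = (-23 + H)*396 = -9108 + 396*H)
-J(-780, W) = -(-9108 + 396*(12*√2)) = -(-9108 + 4752*√2) = 9108 - 4752*√2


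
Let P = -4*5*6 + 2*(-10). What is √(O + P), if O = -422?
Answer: I*√562 ≈ 23.707*I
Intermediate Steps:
P = -140 (P = -20*6 - 20 = -120 - 20 = -140)
√(O + P) = √(-422 - 140) = √(-562) = I*√562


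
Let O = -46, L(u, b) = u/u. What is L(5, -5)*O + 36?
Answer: -10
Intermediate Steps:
L(u, b) = 1
L(5, -5)*O + 36 = 1*(-46) + 36 = -46 + 36 = -10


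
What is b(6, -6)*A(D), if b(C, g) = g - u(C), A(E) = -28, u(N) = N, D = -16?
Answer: 336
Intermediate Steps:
b(C, g) = g - C
b(6, -6)*A(D) = (-6 - 1*6)*(-28) = (-6 - 6)*(-28) = -12*(-28) = 336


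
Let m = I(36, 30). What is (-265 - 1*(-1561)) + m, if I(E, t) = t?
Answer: 1326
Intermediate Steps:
m = 30
(-265 - 1*(-1561)) + m = (-265 - 1*(-1561)) + 30 = (-265 + 1561) + 30 = 1296 + 30 = 1326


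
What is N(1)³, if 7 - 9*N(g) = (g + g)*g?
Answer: 125/729 ≈ 0.17147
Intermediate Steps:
N(g) = 7/9 - 2*g²/9 (N(g) = 7/9 - (g + g)*g/9 = 7/9 - 2*g*g/9 = 7/9 - 2*g²/9)
N(1)³ = (7/9 - 2/9*1²)³ = (7/9 - 2/9*1)³ = (7/9 - 2/9)³ = (5/9)³ = 125/729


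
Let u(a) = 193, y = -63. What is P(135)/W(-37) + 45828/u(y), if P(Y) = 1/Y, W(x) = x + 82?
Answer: 278405293/1172475 ≈ 237.45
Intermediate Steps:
W(x) = 82 + x
P(135)/W(-37) + 45828/u(y) = 1/(135*(82 - 37)) + 45828/193 = (1/135)/45 + 45828*(1/193) = (1/135)*(1/45) + 45828/193 = 1/6075 + 45828/193 = 278405293/1172475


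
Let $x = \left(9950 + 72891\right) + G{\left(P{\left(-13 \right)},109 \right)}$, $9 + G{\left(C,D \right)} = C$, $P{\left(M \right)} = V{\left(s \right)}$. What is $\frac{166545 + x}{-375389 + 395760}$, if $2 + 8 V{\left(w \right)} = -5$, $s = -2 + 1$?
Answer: $\frac{1995009}{162968} \approx 12.242$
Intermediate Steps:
$s = -1$
$V{\left(w \right)} = - \frac{7}{8}$ ($V{\left(w \right)} = - \frac{1}{4} + \frac{1}{8} \left(-5\right) = - \frac{1}{4} - \frac{5}{8} = - \frac{7}{8}$)
$P{\left(M \right)} = - \frac{7}{8}$
$G{\left(C,D \right)} = -9 + C$
$x = \frac{662649}{8}$ ($x = \left(9950 + 72891\right) - \frac{79}{8} = 82841 - \frac{79}{8} = \frac{662649}{8} \approx 82831.0$)
$\frac{166545 + x}{-375389 + 395760} = \frac{166545 + \frac{662649}{8}}{-375389 + 395760} = \frac{1995009}{8 \cdot 20371} = \frac{1995009}{8} \cdot \frac{1}{20371} = \frac{1995009}{162968}$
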